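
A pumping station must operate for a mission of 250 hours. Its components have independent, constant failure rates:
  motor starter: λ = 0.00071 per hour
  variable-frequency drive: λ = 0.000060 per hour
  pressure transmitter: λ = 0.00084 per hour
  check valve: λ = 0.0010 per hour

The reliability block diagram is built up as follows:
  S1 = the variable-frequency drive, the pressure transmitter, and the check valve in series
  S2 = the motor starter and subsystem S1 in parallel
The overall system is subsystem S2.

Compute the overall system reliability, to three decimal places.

0.939

R(motor starter) = exp(−0.00071 × 250) = 0.83736
R(variable-frequency drive) = exp(−0.000060 × 250) = 0.98511
R(pressure transmitter) = exp(−0.00084 × 250) = 0.81058
R(check valve) = exp(−0.0010 × 250) = 0.77880
Series (variable-frequency drive, pressure transmitter, and check valve): 0.98511 × 0.81058 × 0.77880 = 0.62188
Parallel (motor starter and [0.62188]): 1 − (1 − 0.83736)(1 − 0.62188) = 0.939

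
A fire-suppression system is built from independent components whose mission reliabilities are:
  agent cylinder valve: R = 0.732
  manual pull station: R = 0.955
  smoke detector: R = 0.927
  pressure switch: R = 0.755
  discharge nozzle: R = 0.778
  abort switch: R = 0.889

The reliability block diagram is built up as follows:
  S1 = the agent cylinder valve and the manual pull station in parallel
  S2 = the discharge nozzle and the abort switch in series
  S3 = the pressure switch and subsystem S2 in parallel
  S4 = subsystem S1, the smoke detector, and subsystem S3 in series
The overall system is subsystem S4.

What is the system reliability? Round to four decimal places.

0.8466

Parallel (agent cylinder valve and manual pull station): 1 − (1 − 0.732000)(1 − 0.955000) = 0.987940
Series (discharge nozzle and abort switch): 0.778000 × 0.889000 = 0.691642
Parallel (pressure switch and [0.691642]): 1 − (1 − 0.755000)(1 − 0.691642) = 0.924452
Series ([0.987940], smoke detector, and [0.924452]): 0.987940 × 0.927000 × 0.924452 = 0.8466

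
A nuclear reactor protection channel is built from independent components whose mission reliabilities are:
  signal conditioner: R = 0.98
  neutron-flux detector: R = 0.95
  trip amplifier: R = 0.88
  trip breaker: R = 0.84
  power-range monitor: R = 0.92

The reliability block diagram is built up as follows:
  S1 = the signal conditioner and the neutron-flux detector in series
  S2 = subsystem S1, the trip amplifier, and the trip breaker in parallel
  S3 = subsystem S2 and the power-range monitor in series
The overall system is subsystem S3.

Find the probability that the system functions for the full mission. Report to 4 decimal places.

0.9188

Series (signal conditioner and neutron-flux detector): 0.980000 × 0.950000 = 0.931000
Parallel ([0.931000], trip amplifier, and trip breaker): 1 − (1 − 0.931000)(1 − 0.880000)(1 − 0.840000) = 0.998675
Series ([0.998675] and power-range monitor): 0.998675 × 0.920000 = 0.9188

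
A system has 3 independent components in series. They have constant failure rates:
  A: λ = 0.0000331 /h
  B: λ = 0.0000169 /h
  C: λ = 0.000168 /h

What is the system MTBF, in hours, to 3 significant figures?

4590

Series of exponential components: λ_sys = Σ λ_i
λ_sys = 0.0000331 + 0.0000169 + 0.000168 = 2.1800e-04 /h
MTBF = 1 / λ_sys = 4590 h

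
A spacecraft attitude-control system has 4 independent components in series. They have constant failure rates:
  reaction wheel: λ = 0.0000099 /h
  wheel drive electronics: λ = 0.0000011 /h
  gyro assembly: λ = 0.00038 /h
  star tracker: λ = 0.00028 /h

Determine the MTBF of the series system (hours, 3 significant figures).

1490

Series of exponential components: λ_sys = Σ λ_i
λ_sys = 0.0000099 + 0.0000011 + 0.00038 + 0.00028 = 6.7100e-04 /h
MTBF = 1 / λ_sys = 1490 h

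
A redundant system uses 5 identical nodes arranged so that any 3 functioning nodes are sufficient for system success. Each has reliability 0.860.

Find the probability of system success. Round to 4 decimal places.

R = Σ_{i=3}^{5} C(5,i) p^i (1−p)^{5−i} with p = 0.860
C(5,3)·0.860^3·0.140^2 = 0.124667
C(5,4)·0.860^4·0.140^1 = 0.382906
C(5,5)·0.860^5·0.140^0 = 0.470427
Sum = 0.9780

0.9780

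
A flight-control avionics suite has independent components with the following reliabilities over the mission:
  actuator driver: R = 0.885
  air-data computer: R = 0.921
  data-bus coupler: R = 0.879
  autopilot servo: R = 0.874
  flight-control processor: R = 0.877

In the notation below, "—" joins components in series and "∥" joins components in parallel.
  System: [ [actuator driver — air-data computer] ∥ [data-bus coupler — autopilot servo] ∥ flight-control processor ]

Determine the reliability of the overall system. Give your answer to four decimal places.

0.9947

Series (actuator driver and air-data computer): 0.885000 × 0.921000 = 0.815085
Series (data-bus coupler and autopilot servo): 0.879000 × 0.874000 = 0.768246
Parallel ([0.815085], [0.768246], and flight-control processor): 1 − (1 − 0.815085)(1 − 0.768246)(1 − 0.877000) = 0.9947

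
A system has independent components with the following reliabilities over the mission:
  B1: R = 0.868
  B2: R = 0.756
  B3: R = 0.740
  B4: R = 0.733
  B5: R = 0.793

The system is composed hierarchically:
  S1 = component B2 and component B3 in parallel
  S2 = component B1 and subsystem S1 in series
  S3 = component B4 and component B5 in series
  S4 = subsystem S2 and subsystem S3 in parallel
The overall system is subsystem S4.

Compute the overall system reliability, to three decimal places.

Parallel (B2 and B3): 1 − (1 − 0.75600)(1 − 0.74000) = 0.93656
Series (B1 and [0.93656]): 0.86800 × 0.93656 = 0.81293
Series (B4 and B5): 0.73300 × 0.79300 = 0.58127
Parallel ([0.81293] and [0.58127]): 1 − (1 − 0.81293)(1 − 0.58127) = 0.922

0.922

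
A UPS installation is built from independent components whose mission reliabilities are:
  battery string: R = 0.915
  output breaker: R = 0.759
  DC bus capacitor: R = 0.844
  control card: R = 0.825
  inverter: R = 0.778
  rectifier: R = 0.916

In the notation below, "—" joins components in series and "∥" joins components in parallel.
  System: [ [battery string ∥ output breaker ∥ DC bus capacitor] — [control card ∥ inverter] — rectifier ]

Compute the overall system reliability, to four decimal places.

Parallel (battery string, output breaker, and DC bus capacitor): 1 − (1 − 0.915000)(1 − 0.759000)(1 − 0.844000) = 0.996804
Parallel (control card and inverter): 1 − (1 − 0.825000)(1 − 0.778000) = 0.961150
Series ([0.996804], [0.961150], and rectifier): 0.996804 × 0.961150 × 0.916000 = 0.8776

0.8776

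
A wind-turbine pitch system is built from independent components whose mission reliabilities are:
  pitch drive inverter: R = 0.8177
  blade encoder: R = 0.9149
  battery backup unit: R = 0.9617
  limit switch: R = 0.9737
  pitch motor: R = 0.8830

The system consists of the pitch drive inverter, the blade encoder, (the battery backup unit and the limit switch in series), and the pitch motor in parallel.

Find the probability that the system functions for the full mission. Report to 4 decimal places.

Series (battery backup unit and limit switch): 0.961700 × 0.973700 = 0.936407
Parallel (pitch drive inverter, blade encoder, [0.936407], and pitch motor): 1 − (1 − 0.817700)(1 − 0.914900)(1 − 0.936407)(1 − 0.883000) = 0.9999

0.9999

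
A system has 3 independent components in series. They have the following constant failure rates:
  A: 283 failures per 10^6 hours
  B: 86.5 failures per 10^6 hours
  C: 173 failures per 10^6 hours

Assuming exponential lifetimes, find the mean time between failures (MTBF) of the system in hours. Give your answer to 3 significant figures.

1840

Series of exponential components: λ_sys = Σ λ_i
λ_sys = 0.000283 + 0.0000865 + 0.000173 = 5.4250e-04 /h
MTBF = 1 / λ_sys = 1840 h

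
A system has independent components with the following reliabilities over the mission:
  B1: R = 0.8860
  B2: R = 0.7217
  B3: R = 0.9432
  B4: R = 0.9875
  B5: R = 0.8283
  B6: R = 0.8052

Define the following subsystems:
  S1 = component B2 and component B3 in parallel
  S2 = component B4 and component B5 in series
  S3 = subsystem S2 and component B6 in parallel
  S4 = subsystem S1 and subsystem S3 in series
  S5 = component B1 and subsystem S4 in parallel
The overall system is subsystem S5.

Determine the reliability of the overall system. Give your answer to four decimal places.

0.9942

Parallel (B2 and B3): 1 − (1 − 0.721700)(1 − 0.943200) = 0.984193
Series (B4 and B5): 0.987500 × 0.828300 = 0.817946
Parallel ([0.817946] and B6): 1 − (1 − 0.817946)(1 − 0.805200) = 0.964536
Series ([0.984193] and [0.964536]): 0.984193 × 0.964536 = 0.949290
Parallel (B1 and [0.949290]): 1 − (1 − 0.886000)(1 − 0.949290) = 0.9942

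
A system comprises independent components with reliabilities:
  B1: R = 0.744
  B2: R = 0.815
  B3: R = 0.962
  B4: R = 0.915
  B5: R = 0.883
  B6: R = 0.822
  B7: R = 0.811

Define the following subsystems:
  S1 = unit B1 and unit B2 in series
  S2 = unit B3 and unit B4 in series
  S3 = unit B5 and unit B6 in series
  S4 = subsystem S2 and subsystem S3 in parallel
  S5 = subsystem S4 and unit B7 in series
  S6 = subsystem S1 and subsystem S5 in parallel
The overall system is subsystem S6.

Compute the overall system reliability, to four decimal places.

0.9151

Series (B1 and B2): 0.744000 × 0.815000 = 0.606360
Series (B3 and B4): 0.962000 × 0.915000 = 0.880230
Series (B5 and B6): 0.883000 × 0.822000 = 0.725826
Parallel ([0.880230] and [0.725826]): 1 − (1 − 0.880230)(1 − 0.725826) = 0.967162
Series ([0.967162] and B7): 0.967162 × 0.811000 = 0.784368
Parallel ([0.606360] and [0.784368]): 1 − (1 − 0.606360)(1 − 0.784368) = 0.9151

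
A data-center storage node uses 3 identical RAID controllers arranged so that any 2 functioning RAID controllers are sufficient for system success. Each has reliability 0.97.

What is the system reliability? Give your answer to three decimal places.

0.997

R = Σ_{i=2}^{3} C(3,i) p^i (1−p)^{3−i} with p = 0.97
C(3,2)·0.97^2·0.03^1 = 0.08468
C(3,3)·0.97^3·0.03^0 = 0.91267
Sum = 0.997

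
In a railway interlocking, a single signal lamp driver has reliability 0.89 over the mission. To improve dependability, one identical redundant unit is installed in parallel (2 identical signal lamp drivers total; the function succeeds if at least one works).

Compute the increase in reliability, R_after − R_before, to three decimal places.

0.098

R_before = 0.89
R_after = 1 − (1 − 0.89)^2 = 0.988
ΔR = 0.988 − 0.89 = 0.098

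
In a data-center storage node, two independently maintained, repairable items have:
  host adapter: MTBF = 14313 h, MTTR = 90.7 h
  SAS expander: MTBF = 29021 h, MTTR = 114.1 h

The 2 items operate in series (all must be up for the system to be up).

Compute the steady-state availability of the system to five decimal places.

A(host adapter) = MTBF/(MTBF+MTTR) = 14313/(14313+90.7) = 0.993703
A(SAS expander) = MTBF/(MTBF+MTTR) = 29021/(29021+114.1) = 0.996084
Series availability: 0.993703 × 0.996084 = 0.98981

0.98981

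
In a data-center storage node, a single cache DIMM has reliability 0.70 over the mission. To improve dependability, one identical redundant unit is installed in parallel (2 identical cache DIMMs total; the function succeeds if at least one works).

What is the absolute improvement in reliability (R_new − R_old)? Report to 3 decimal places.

0.210

R_before = 0.70
R_after = 1 − (1 − 0.70)^2 = 0.910
ΔR = 0.910 − 0.70 = 0.210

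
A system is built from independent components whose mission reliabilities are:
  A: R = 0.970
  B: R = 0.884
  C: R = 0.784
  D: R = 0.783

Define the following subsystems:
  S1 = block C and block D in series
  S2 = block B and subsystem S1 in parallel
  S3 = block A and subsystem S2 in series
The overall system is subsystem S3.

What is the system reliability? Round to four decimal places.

0.9266

Series (C and D): 0.784000 × 0.783000 = 0.613872
Parallel (B and [0.613872]): 1 − (1 − 0.884000)(1 − 0.613872) = 0.955209
Series (A and [0.955209]): 0.970000 × 0.955209 = 0.9266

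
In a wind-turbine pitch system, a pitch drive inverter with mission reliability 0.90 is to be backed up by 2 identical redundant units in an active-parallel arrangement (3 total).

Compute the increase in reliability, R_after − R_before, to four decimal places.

R_before = 0.90
R_after = 1 − (1 − 0.90)^3 = 0.9990
ΔR = 0.9990 − 0.90 = 0.0990

0.0990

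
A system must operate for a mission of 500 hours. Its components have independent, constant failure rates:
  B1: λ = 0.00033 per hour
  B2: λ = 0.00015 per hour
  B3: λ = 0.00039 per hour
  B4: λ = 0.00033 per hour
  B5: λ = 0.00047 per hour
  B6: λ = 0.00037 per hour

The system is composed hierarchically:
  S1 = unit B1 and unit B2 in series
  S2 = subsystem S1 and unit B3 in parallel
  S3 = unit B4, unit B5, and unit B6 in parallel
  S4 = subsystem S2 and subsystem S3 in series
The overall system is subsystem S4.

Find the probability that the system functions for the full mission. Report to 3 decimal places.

R(B1) = exp(−0.00033 × 500) = 0.84789
R(B2) = exp(−0.00015 × 500) = 0.92774
R(B3) = exp(−0.00039 × 500) = 0.82283
R(B4) = exp(−0.00033 × 500) = 0.84789
R(B5) = exp(−0.00047 × 500) = 0.79057
R(B6) = exp(−0.00037 × 500) = 0.83110
Series (B1 and B2): 0.84789 × 0.92774 = 0.78662
Parallel ([0.78662] and B3): 1 − (1 − 0.78662)(1 − 0.82283) = 0.96220
Parallel (B4, B5, and B6): 1 − (1 − 0.84789)(1 − 0.79057)(1 − 0.83110) = 0.99462
Series ([0.96220] and [0.99462]): 0.96220 × 0.99462 = 0.957

0.957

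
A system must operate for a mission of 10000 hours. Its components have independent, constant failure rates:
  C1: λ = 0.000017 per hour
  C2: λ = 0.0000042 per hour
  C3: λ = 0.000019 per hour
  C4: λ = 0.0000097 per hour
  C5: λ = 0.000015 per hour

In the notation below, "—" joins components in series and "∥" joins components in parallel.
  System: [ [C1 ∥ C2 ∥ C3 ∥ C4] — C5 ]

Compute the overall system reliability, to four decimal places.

R(C1) = exp(−0.000017 × 10000) = 0.843665
R(C2) = exp(−0.0000042 × 10000) = 0.958870
R(C3) = exp(−0.000019 × 10000) = 0.826959
R(C4) = exp(−0.0000097 × 10000) = 0.907556
R(C5) = exp(−0.000015 × 10000) = 0.860708
Parallel (C1, C2, C3, and C4): 1 − (1 − 0.843665)(1 − 0.958870)(1 − 0.826959)(1 − 0.907556) = 0.999897
Series ([0.999897] and C5): 0.999897 × 0.860708 = 0.8606

0.8606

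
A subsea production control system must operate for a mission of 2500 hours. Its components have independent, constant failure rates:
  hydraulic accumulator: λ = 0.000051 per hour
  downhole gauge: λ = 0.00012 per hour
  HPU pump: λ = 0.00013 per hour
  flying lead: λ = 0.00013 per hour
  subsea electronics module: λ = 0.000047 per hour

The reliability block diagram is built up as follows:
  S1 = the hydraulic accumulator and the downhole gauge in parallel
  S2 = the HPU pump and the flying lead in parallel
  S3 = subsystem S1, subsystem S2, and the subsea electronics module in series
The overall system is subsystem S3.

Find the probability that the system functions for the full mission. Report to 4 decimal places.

R(hydraulic accumulator) = exp(−0.000051 × 2500) = 0.880293
R(downhole gauge) = exp(−0.00012 × 2500) = 0.740818
R(HPU pump) = exp(−0.00013 × 2500) = 0.722527
R(flying lead) = exp(−0.00013 × 2500) = 0.722527
R(subsea electronics module) = exp(−0.000047 × 2500) = 0.889141
Parallel (hydraulic accumulator and downhole gauge): 1 − (1 − 0.880293)(1 − 0.740818) = 0.968974
Parallel (HPU pump and flying lead): 1 − (1 − 0.722527)(1 − 0.722527) = 0.923009
Series ([0.968974], [0.923009], and subsea electronics module): 0.968974 × 0.923009 × 0.889141 = 0.7952

0.7952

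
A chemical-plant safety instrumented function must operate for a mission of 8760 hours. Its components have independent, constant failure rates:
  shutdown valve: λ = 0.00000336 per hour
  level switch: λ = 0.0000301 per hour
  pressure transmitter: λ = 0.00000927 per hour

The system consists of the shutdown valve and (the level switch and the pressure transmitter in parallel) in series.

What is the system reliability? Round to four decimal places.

0.9534

R(shutdown valve) = exp(−0.00000336 × 8760) = 0.970995
R(level switch) = exp(−0.0000301 × 8760) = 0.768222
R(pressure transmitter) = exp(−0.00000927 × 8760) = 0.922004
Parallel (level switch and pressure transmitter): 1 − (1 − 0.768222)(1 − 0.922004) = 0.981922
Series (shutdown valve and [0.981922]): 0.970995 × 0.981922 = 0.9534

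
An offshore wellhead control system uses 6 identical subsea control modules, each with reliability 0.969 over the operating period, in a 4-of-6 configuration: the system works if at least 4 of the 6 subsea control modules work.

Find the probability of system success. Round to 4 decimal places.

R = Σ_{i=4}^{6} C(6,i) p^i (1−p)^{6−i} with p = 0.969
C(6,4)·0.969^4·0.031^2 = 0.012709
C(6,5)·0.969^5·0.031^1 = 0.158903
C(6,6)·0.969^6·0.031^0 = 0.827833
Sum = 0.9994

0.9994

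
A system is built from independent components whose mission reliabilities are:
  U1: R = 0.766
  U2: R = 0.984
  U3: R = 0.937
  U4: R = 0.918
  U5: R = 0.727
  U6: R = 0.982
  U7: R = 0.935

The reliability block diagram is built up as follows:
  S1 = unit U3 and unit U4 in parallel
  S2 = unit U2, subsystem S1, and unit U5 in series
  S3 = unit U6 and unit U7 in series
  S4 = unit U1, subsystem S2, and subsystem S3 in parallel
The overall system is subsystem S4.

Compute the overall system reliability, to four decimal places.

0.9945

Parallel (U3 and U4): 1 − (1 − 0.937000)(1 − 0.918000) = 0.994834
Series (U2, [0.994834], and U5): 0.984000 × 0.994834 × 0.727000 = 0.711672
Series (U6 and U7): 0.982000 × 0.935000 = 0.918170
Parallel (U1, [0.711672], and [0.918170]): 1 − (1 − 0.766000)(1 − 0.711672)(1 − 0.918170) = 0.9945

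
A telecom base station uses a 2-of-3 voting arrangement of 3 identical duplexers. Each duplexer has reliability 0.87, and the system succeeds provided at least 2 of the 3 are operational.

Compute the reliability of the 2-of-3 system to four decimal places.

R = Σ_{i=2}^{3} C(3,i) p^i (1−p)^{3−i} with p = 0.87
C(3,2)·0.87^2·0.13^1 = 0.295191
C(3,3)·0.87^3·0.13^0 = 0.658503
Sum = 0.9537

0.9537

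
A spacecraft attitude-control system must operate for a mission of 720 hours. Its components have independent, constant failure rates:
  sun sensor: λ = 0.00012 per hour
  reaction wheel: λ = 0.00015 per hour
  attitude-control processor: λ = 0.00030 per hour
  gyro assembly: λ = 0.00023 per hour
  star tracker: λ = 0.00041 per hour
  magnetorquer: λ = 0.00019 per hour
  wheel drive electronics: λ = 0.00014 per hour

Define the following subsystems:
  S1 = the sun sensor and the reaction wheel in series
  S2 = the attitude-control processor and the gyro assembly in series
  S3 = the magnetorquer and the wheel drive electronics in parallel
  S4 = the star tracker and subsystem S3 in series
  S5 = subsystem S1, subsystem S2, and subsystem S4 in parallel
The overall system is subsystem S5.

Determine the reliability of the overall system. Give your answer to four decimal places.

0.9852

R(sun sensor) = exp(−0.00012 × 720) = 0.917227
R(reaction wheel) = exp(−0.00015 × 720) = 0.897628
R(attitude-control processor) = exp(−0.00030 × 720) = 0.805735
R(gyro assembly) = exp(−0.00023 × 720) = 0.847385
R(star tracker) = exp(−0.00041 × 720) = 0.744383
R(magnetorquer) = exp(−0.00019 × 720) = 0.872145
R(wheel drive electronics) = exp(−0.00014 × 720) = 0.904114
Series (sun sensor and reaction wheel): 0.917227 × 0.897628 = 0.823329
Series (attitude-control processor and gyro assembly): 0.805735 × 0.847385 = 0.682768
Parallel (magnetorquer and wheel drive electronics): 1 − (1 − 0.872145)(1 − 0.904114) = 0.987740
Series (star tracker and [0.987740]): 0.744383 × 0.987740 = 0.735257
Parallel ([0.823329], [0.682768], and [0.735257]): 1 − (1 − 0.823329)(1 − 0.682768)(1 − 0.735257) = 0.9852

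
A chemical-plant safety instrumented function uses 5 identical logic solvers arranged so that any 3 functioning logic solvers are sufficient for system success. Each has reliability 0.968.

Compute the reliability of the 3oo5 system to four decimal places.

R = Σ_{i=3}^{5} C(5,i) p^i (1−p)^{5−i} with p = 0.968
C(5,3)·0.968^3·0.032^2 = 0.009288
C(5,4)·0.968^4·0.032^1 = 0.140482
C(5,5)·0.968^5·0.032^0 = 0.849918
Sum = 0.9997

0.9997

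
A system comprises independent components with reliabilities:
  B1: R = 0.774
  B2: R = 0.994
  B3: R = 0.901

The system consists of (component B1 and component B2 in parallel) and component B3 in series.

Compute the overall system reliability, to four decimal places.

Parallel (B1 and B2): 1 − (1 − 0.774000)(1 − 0.994000) = 0.998644
Series ([0.998644] and B3): 0.998644 × 0.901000 = 0.8998

0.8998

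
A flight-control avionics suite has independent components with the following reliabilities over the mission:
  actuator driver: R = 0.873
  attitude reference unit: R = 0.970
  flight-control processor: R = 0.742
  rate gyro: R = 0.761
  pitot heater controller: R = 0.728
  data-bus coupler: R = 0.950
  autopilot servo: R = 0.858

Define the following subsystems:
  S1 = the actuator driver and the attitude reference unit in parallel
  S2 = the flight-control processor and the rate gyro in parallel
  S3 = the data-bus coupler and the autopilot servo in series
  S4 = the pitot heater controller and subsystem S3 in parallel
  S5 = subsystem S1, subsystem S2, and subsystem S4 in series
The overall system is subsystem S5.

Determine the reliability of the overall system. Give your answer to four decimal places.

Parallel (actuator driver and attitude reference unit): 1 − (1 − 0.873000)(1 − 0.970000) = 0.996190
Parallel (flight-control processor and rate gyro): 1 − (1 − 0.742000)(1 − 0.761000) = 0.938338
Series (data-bus coupler and autopilot servo): 0.950000 × 0.858000 = 0.815100
Parallel (pitot heater controller and [0.815100]): 1 − (1 − 0.728000)(1 − 0.815100) = 0.949707
Series ([0.996190], [0.938338], and [0.949707]): 0.996190 × 0.938338 × 0.949707 = 0.8878

0.8878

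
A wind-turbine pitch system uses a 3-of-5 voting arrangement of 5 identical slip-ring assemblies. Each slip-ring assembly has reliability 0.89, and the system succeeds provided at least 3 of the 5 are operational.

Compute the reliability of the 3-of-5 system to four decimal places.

0.9888

R = Σ_{i=3}^{5} C(5,i) p^i (1−p)^{5−i} with p = 0.89
C(5,3)·0.89^3·0.11^2 = 0.085301
C(5,4)·0.89^4·0.11^1 = 0.345082
C(5,5)·0.89^5·0.11^0 = 0.558406
Sum = 0.9888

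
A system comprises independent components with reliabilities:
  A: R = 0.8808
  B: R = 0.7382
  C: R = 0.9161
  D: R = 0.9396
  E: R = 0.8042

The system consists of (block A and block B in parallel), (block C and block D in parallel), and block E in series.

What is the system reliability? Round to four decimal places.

Parallel (A and B): 1 − (1 − 0.880800)(1 − 0.738200) = 0.968793
Parallel (C and D): 1 − (1 − 0.916100)(1 − 0.939600) = 0.994932
Series ([0.968793], [0.994932], and E): 0.968793 × 0.994932 × 0.804200 = 0.7752

0.7752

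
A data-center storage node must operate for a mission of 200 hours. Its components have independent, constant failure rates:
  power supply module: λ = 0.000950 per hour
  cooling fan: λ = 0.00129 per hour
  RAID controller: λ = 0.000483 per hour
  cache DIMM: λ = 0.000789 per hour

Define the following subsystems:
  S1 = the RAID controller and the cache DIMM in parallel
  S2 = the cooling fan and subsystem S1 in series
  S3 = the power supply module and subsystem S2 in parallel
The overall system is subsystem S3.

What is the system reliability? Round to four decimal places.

R(power supply module) = exp(−0.000950 × 200) = 0.826959
R(cooling fan) = exp(−0.00129 × 200) = 0.772595
R(RAID controller) = exp(−0.000483 × 200) = 0.907919
R(cache DIMM) = exp(−0.000789 × 200) = 0.854021
Parallel (RAID controller and cache DIMM): 1 − (1 − 0.907919)(1 − 0.854021) = 0.986558
Series (cooling fan and [0.986558]): 0.772595 × 0.986558 = 0.762210
Parallel (power supply module and [0.762210]): 1 − (1 − 0.826959)(1 − 0.762210) = 0.9589

0.9589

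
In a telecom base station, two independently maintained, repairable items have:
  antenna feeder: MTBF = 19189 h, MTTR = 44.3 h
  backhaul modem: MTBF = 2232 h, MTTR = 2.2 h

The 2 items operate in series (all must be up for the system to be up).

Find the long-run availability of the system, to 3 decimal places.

A(antenna feeder) = MTBF/(MTBF+MTTR) = 19189/(19189+44.3) = 0.997697
A(backhaul modem) = MTBF/(MTBF+MTTR) = 2232/(2232+2.2) = 0.999015
Series availability: 0.997697 × 0.999015 = 0.997

0.997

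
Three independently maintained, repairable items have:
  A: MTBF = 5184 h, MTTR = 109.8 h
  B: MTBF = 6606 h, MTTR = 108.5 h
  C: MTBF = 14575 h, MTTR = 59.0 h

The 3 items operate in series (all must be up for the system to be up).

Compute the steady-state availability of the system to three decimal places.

0.960

A(A) = MTBF/(MTBF+MTTR) = 5184/(5184+109.8) = 0.979259
A(B) = MTBF/(MTBF+MTTR) = 6606/(6606+108.5) = 0.983841
A(C) = MTBF/(MTBF+MTTR) = 14575/(14575+59.0) = 0.995968
Series availability: 0.979259 × 0.983841 × 0.995968 = 0.960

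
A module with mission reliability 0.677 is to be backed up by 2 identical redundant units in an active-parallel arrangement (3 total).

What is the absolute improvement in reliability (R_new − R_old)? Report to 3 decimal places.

R_before = 0.677
R_after = 1 − (1 − 0.677)^3 = 0.966
ΔR = 0.966 − 0.677 = 0.289

0.289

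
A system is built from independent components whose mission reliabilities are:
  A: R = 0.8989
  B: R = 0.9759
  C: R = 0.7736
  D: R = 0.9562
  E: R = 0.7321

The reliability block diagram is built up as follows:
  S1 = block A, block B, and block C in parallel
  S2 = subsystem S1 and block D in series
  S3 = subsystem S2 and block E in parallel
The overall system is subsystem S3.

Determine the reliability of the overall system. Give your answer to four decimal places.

Parallel (A, B, and C): 1 − (1 − 0.898900)(1 − 0.975900)(1 − 0.773600) = 0.999448
Series ([0.999448] and D): 0.999448 × 0.956200 = 0.955672
Parallel ([0.955672] and E): 1 − (1 − 0.955672)(1 − 0.732100) = 0.9881

0.9881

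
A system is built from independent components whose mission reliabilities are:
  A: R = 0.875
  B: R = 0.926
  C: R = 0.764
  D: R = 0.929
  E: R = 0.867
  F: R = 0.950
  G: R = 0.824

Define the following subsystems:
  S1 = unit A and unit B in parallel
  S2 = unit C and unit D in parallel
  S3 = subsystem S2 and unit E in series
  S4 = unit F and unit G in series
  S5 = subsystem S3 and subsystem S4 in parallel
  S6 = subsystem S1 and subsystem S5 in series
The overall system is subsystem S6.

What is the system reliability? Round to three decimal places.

0.959

Parallel (A and B): 1 − (1 − 0.87500)(1 − 0.92600) = 0.99075
Parallel (C and D): 1 − (1 − 0.76400)(1 − 0.92900) = 0.98324
Series ([0.98324] and E): 0.98324 × 0.86700 = 0.85247
Series (F and G): 0.95000 × 0.82400 = 0.78280
Parallel ([0.85247] and [0.78280]): 1 − (1 − 0.85247)(1 − 0.78280) = 0.96796
Series ([0.99075] and [0.96796]): 0.99075 × 0.96796 = 0.959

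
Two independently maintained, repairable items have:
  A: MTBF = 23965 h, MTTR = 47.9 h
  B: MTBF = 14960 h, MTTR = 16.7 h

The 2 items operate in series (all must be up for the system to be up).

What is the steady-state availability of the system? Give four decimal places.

0.9969

A(A) = MTBF/(MTBF+MTTR) = 23965/(23965+47.9) = 0.998005
A(B) = MTBF/(MTBF+MTTR) = 14960/(14960+16.7) = 0.998885
Series availability: 0.998005 × 0.998885 = 0.9969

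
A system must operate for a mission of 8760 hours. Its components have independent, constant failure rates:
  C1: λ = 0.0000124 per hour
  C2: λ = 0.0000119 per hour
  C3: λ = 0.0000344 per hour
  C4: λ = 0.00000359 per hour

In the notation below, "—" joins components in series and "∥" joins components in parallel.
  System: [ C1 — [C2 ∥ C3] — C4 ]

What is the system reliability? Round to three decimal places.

R(C1) = exp(−0.0000124 × 8760) = 0.89707
R(C2) = exp(−0.0000119 × 8760) = 0.90101
R(C3) = exp(−0.0000344 × 8760) = 0.73982
R(C4) = exp(−0.00000359 × 8760) = 0.96904
Parallel (C2 and C3): 1 − (1 − 0.90101)(1 − 0.73982) = 0.97424
Series (C1, [0.97424], and C4): 0.89707 × 0.97424 × 0.96904 = 0.847

0.847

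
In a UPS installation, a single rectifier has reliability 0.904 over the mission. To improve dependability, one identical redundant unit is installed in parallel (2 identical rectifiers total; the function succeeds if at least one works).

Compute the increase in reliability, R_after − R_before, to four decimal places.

R_before = 0.904
R_after = 1 − (1 − 0.904)^2 = 0.9908
ΔR = 0.9908 − 0.904 = 0.0868

0.0868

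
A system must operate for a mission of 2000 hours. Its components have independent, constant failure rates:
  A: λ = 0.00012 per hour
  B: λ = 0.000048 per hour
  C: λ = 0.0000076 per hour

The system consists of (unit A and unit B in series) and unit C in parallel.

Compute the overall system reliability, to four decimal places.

0.9957

R(A) = exp(−0.00012 × 2000) = 0.786628
R(B) = exp(−0.000048 × 2000) = 0.908464
R(C) = exp(−0.0000076 × 2000) = 0.984915
Series (A and B): 0.786628 × 0.908464 = 0.714623
Parallel ([0.714623] and C): 1 − (1 − 0.714623)(1 − 0.984915) = 0.9957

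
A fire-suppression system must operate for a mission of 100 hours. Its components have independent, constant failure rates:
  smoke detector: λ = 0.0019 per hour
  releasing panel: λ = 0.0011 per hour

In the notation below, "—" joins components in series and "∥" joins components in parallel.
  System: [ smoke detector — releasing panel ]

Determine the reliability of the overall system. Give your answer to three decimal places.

R(smoke detector) = exp(−0.0019 × 100) = 0.82696
R(releasing panel) = exp(−0.0011 × 100) = 0.89583
Series (smoke detector and releasing panel): 0.82696 × 0.89583 = 0.741

0.741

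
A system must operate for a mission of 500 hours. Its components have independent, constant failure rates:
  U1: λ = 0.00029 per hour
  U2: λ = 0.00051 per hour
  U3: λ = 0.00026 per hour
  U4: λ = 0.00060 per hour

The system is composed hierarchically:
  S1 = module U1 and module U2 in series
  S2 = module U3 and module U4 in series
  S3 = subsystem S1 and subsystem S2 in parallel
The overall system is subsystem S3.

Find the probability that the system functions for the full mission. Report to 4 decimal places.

0.8848

R(U1) = exp(−0.00029 × 500) = 0.865022
R(U2) = exp(−0.00051 × 500) = 0.774916
R(U3) = exp(−0.00026 × 500) = 0.878095
R(U4) = exp(−0.00060 × 500) = 0.740818
Series (U1 and U2): 0.865022 × 0.774916 = 0.670319
Series (U3 and U4): 0.878095 × 0.740818 = 0.650509
Parallel ([0.670319] and [0.650509]): 1 − (1 − 0.670319)(1 − 0.650509) = 0.8848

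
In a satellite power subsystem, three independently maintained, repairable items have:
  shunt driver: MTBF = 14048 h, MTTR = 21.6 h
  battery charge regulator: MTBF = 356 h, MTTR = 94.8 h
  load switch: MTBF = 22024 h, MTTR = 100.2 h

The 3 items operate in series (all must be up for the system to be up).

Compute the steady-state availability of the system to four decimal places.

0.7849

A(shunt driver) = MTBF/(MTBF+MTTR) = 14048/(14048+21.6) = 0.998465
A(battery charge regulator) = MTBF/(MTBF+MTTR) = 356/(356+94.8) = 0.789707
A(load switch) = MTBF/(MTBF+MTTR) = 22024/(22024+100.2) = 0.995471
Series availability: 0.998465 × 0.789707 × 0.995471 = 0.7849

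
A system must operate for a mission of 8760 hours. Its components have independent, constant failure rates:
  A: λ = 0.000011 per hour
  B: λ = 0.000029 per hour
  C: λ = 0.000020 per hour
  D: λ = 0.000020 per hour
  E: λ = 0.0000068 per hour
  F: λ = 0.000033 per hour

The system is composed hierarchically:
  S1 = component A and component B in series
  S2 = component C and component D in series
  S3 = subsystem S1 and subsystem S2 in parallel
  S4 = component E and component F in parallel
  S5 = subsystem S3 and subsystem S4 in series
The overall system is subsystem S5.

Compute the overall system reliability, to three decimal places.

0.899

R(A) = exp(−0.000011 × 8760) = 0.90814
R(B) = exp(−0.000029 × 8760) = 0.77566
R(C) = exp(−0.000020 × 8760) = 0.83929
R(D) = exp(−0.000020 × 8760) = 0.83929
R(E) = exp(−0.0000068 × 8760) = 0.94217
R(F) = exp(−0.000033 × 8760) = 0.74895
Series (A and B): 0.90814 × 0.77566 = 0.70441
Series (C and D): 0.83929 × 0.83929 = 0.70441
Parallel ([0.70441] and [0.70441]): 1 − (1 − 0.70441)(1 − 0.70441) = 0.91263
Parallel (E and F): 1 − (1 − 0.94217)(1 − 0.74895) = 0.98548
Series ([0.91263] and [0.98548]): 0.91263 × 0.98548 = 0.899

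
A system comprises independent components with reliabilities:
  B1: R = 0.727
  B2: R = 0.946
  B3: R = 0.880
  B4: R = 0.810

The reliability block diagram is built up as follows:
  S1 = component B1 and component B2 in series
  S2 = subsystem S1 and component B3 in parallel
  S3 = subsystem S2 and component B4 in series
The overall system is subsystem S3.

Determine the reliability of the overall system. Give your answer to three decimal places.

0.780

Series (B1 and B2): 0.72700 × 0.94600 = 0.68774
Parallel ([0.68774] and B3): 1 − (1 − 0.68774)(1 − 0.88000) = 0.96253
Series ([0.96253] and B4): 0.96253 × 0.81000 = 0.780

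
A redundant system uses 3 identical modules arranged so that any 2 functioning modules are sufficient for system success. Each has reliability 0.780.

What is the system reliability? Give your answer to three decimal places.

R = Σ_{i=2}^{3} C(3,i) p^i (1−p)^{3−i} with p = 0.780
C(3,2)·0.780^2·0.220^1 = 0.40154
C(3,3)·0.780^3·0.220^0 = 0.47455
Sum = 0.876

0.876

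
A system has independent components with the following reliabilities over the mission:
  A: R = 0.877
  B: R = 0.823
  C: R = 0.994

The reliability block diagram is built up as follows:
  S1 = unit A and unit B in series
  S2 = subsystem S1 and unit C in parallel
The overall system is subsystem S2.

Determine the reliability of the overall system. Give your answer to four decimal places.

Series (A and B): 0.877000 × 0.823000 = 0.721771
Parallel ([0.721771] and C): 1 − (1 − 0.721771)(1 − 0.994000) = 0.9983

0.9983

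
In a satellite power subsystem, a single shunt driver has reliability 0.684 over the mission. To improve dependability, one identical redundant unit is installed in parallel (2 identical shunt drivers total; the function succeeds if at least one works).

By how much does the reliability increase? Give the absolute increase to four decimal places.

0.2161

R_before = 0.684
R_after = 1 − (1 − 0.684)^2 = 0.9001
ΔR = 0.9001 − 0.684 = 0.2161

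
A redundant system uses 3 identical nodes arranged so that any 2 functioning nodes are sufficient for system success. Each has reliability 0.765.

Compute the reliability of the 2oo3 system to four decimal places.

R = Σ_{i=2}^{3} C(3,i) p^i (1−p)^{3−i} with p = 0.765
C(3,2)·0.765^2·0.235^1 = 0.412584
C(3,3)·0.765^3·0.235^0 = 0.447697
Sum = 0.8603

0.8603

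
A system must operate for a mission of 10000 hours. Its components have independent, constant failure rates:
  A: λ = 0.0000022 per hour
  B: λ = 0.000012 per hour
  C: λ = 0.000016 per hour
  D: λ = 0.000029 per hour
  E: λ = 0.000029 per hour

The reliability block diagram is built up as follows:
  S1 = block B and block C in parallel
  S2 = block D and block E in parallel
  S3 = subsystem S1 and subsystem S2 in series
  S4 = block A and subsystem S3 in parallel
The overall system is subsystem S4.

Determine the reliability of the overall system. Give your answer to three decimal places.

R(A) = exp(−0.0000022 × 10000) = 0.97824
R(B) = exp(−0.000012 × 10000) = 0.88692
R(C) = exp(−0.000016 × 10000) = 0.85214
R(D) = exp(−0.000029 × 10000) = 0.74826
R(E) = exp(−0.000029 × 10000) = 0.74826
Parallel (B and C): 1 − (1 − 0.88692)(1 − 0.85214) = 0.98328
Parallel (D and E): 1 − (1 − 0.74826)(1 − 0.74826) = 0.93663
Series ([0.98328] and [0.93663]): 0.98328 × 0.93663 = 0.92097
Parallel (A and [0.92097]): 1 − (1 − 0.97824)(1 − 0.92097) = 0.998

0.998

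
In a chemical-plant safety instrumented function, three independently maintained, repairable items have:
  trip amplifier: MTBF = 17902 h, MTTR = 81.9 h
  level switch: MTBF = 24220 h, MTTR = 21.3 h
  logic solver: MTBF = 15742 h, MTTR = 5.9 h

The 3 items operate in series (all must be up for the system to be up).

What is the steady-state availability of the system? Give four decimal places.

A(trip amplifier) = MTBF/(MTBF+MTTR) = 17902/(17902+81.9) = 0.995446
A(level switch) = MTBF/(MTBF+MTTR) = 24220/(24220+21.3) = 0.999121
A(logic solver) = MTBF/(MTBF+MTTR) = 15742/(15742+5.9) = 0.999625
Series availability: 0.995446 × 0.999121 × 0.999625 = 0.9942

0.9942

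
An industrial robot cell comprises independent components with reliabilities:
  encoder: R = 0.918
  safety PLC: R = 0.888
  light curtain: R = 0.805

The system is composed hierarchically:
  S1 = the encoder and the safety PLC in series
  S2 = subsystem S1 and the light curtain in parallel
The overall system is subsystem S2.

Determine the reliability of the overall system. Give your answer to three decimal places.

0.964

Series (encoder and safety PLC): 0.91800 × 0.88800 = 0.81518
Parallel ([0.81518] and light curtain): 1 − (1 − 0.81518)(1 − 0.80500) = 0.964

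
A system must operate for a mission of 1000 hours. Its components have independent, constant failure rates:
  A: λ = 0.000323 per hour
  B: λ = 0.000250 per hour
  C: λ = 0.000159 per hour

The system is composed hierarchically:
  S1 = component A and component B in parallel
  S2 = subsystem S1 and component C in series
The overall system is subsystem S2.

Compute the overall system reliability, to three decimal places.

0.801

R(A) = exp(−0.000323 × 1000) = 0.72397
R(B) = exp(−0.000250 × 1000) = 0.77880
R(C) = exp(−0.000159 × 1000) = 0.85300
Parallel (A and B): 1 − (1 − 0.72397)(1 − 0.77880) = 0.93894
Series ([0.93894] and C): 0.93894 × 0.85300 = 0.801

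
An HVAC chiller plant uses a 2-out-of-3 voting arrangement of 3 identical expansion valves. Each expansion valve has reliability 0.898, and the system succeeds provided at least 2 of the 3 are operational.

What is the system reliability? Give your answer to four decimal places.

0.9709

R = Σ_{i=2}^{3} C(3,i) p^i (1−p)^{3−i} with p = 0.898
C(3,2)·0.898^2·0.102^1 = 0.246760
C(3,3)·0.898^3·0.102^0 = 0.724151
Sum = 0.9709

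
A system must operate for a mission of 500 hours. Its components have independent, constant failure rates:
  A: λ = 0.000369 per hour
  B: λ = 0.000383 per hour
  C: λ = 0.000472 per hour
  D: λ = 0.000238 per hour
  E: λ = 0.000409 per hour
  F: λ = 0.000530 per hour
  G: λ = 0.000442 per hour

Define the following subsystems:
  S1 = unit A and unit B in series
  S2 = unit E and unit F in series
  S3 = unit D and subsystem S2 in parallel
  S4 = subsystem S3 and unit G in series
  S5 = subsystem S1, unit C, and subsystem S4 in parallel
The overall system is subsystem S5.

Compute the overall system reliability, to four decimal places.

R(A) = exp(−0.000369 × 500) = 0.831520
R(B) = exp(−0.000383 × 500) = 0.825720
R(C) = exp(−0.000472 × 500) = 0.789781
R(D) = exp(−0.000238 × 500) = 0.887808
R(E) = exp(−0.000409 × 500) = 0.815055
R(F) = exp(−0.000530 × 500) = 0.767206
R(G) = exp(−0.000442 × 500) = 0.801717
Series (A and B): 0.831520 × 0.825720 = 0.686603
Series (E and F): 0.815055 × 0.767206 = 0.625315
Parallel (D and [0.625315]): 1 − (1 − 0.887808)(1 − 0.625315) = 0.957963
Series ([0.957963] and G): 0.957963 × 0.801717 = 0.768015
Parallel ([0.686603], C, and [0.768015]): 1 − (1 − 0.686603)(1 − 0.789781)(1 − 0.768015) = 0.9847

0.9847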